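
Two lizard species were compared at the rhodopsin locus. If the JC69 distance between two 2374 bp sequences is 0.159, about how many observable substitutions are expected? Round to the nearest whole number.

Invert JC69: p = (3/4)(1 − e^(−4d/3)) = 0.75 × (1 − e^(-0.212)) = 0.75 × (1 − 0.808965) = 0.143276.
Expected differing sites = pL ≈ 0.143276 × 2374 = 340.137224 ≈ 340.

340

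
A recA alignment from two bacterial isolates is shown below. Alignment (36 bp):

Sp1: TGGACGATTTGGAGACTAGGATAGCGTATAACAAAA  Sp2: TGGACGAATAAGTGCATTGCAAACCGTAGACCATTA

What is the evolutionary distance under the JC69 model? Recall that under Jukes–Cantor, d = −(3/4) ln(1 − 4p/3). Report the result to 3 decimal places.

0.548

The sequences differ at 14 of 36 sites, so p = 14/36 ≈ 0.388889.
d = −(3/4) ln(1 − 4p/3) = −0.75 ln(1 − 0.518519) = −0.75 ln(0.481481)
  = −0.75 × (-0.730889) = 0.548167 substitutions/site.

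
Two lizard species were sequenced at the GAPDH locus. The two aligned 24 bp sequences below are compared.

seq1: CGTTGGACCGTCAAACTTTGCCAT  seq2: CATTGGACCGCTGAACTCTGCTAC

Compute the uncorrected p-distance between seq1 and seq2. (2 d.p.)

The sequences differ at 7 of 24 positions (sites 2, 11, 12, 13, 18, 22, 24).
p = 7/24 = 0.291666… ≈ 0.29 (to 2 d.p.).

0.29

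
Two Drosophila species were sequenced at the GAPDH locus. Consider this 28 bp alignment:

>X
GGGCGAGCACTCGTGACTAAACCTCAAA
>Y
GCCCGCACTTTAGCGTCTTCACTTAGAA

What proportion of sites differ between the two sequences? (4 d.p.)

The sequences differ at 14 of 28 positions.
p = 14/28 = 0.5000.

0.5000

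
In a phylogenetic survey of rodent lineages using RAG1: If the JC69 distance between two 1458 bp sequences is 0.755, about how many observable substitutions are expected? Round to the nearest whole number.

Invert JC69: p = (3/4)(1 − e^(−4d/3)) = 0.75 × (1 − e^(-1.006667)) = 0.75 × (1 − 0.365435) = 0.475924.
Expected differing sites = pL ≈ 0.475924 × 1458 = 693.897192 ≈ 694.

694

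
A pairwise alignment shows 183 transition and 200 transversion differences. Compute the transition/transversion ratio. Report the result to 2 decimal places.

0.92

R = 183/200 = 0.915 ≈ 0.92 (to 2 d.p.).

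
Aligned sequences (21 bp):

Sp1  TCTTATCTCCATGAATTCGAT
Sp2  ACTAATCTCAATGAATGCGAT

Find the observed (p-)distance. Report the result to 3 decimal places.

0.190

The sequences differ at 4 of 21 positions (sites 1, 4, 10, 17).
p = 4/21 = 0.190476… ≈ 0.190 (to 3 d.p.).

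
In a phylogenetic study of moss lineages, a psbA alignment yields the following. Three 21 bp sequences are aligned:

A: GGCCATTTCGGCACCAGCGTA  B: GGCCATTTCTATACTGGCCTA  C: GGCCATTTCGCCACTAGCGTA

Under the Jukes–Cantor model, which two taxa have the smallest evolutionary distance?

A–B: 6/21 differ, p = 0.286, d = 0.360.
A–C: 2/21 differ, p = 0.095, d = 0.102.
B–C: 5/21 differ, p = 0.238, d = 0.286.
The smallest distance is between A and C.

A and C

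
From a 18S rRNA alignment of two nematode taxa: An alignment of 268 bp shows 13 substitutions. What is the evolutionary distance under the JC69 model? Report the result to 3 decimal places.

p = 13/268 ≈ 0.048507.
d = −(3/4) ln(1 − 4p/3) = −0.75 ln(1 − 0.064676) = −0.75 ln(0.935324)
  = −0.75 × (-0.066862) = 0.050147 substitutions/site.

0.050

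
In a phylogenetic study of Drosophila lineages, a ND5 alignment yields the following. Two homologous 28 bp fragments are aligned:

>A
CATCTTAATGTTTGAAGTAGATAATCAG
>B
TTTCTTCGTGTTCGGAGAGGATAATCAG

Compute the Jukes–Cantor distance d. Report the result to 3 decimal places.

The sequences differ at 8 of 28 sites (1, 2, 7, 8, 13, 15, 18, 19), so p = 8/28 ≈ 0.285714.
d = −(3/4) ln(1 − 4p/3) = −0.75 ln(1 − 0.380952) = −0.75 ln(0.619048)
  = −0.75 × (-0.479572) = 0.359679 substitutions/site.

0.360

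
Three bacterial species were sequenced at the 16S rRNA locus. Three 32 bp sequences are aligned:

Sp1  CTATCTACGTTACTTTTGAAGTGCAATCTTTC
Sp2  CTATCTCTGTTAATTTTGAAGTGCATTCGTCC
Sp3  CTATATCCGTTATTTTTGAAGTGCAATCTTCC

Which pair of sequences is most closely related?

Sp1 and Sp3

Sp1–Sp2: 6/32 differ, p = 0.188, d = 0.216.
Sp1–Sp3: 4/32 differ, p = 0.125, d = 0.137.
Sp2–Sp3: 5/32 differ, p = 0.156, d = 0.175.
The smallest distance is between Sp1 and Sp3.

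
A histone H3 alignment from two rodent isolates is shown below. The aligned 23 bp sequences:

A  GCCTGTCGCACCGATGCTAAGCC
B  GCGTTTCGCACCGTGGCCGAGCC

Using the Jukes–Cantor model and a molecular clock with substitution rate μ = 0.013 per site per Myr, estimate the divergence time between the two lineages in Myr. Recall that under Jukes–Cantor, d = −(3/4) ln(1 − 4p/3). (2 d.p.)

12.33

The sequences differ at 6 of 23 sites (3, 5, 14, 15, 18, 19), so p = 6/23 ≈ 0.26087.
d = −(3/4) ln(1 − 4p/3) = −0.75 ln(1 − 0.347827) = −0.75 ln(0.652173)
  = −0.75 × (-0.427445) = 0.320584 substitutions/site.
Under a molecular clock d = 2μt, so t = d/(2μ) = 0.320584 / (2 × 0.013) = 12.33 Myr.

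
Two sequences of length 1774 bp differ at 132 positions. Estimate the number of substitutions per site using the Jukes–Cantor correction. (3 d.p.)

p = 132/1774 ≈ 0.074408.
d = −(3/4) ln(1 − 4p/3) = −0.75 ln(1 − 0.099211) = −0.75 ln(0.900789)
  = −0.75 × (-0.104484) = 0.078363 substitutions/site.

0.078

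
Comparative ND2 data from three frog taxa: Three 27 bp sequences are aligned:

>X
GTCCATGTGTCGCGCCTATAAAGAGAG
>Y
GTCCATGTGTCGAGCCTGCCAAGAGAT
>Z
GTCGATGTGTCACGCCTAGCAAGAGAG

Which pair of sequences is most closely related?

X and Z

X–Y: 5/27 differ, p = 0.185, d = 0.213.
X–Z: 4/27 differ, p = 0.148, d = 0.165.
Y–Z: 6/27 differ, p = 0.222, d = 0.264.
The smallest distance is between X and Z.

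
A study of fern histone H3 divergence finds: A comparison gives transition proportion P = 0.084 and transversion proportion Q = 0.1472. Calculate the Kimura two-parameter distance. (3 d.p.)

0.276

Under the Kimura two-parameter model, d = −½ ln(1 − 2P − Q) − ¼ ln(1 − 2Q).
1 − 2P − Q = 0.6848, giving −½ ln(0.6848) = 0.189314.
1 − 2Q = 0.7056, giving −¼ ln(0.7056) = 0.087177.
d = 0.189314 + 0.087177 = 0.276491.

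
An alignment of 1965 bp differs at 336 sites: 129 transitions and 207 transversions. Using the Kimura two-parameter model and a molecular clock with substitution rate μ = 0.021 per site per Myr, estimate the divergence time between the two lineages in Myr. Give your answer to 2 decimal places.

4.62

P = 129/1965 ≈ 0.065649 and Q = 207/1965 ≈ 0.105344.
Under the Kimura two-parameter model, d = −½ ln(1 − 2P − Q) − ¼ ln(1 − 2Q).
1 − 2P − Q = 0.763358, giving −½ ln(0.763358) = 0.135014.
1 − 2Q = 0.789312, giving −¼ ln(0.789312) = 0.059148.
d = 0.135014 + 0.059148 = 0.194162.
Under a molecular clock d = 2μt, so t = d/(2μ) = 0.194162 / (2 × 0.021) = 4.62 Myr.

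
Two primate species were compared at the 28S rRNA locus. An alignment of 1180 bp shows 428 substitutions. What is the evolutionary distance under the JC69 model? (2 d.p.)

0.50

p = 428/1180 ≈ 0.362712.
d = −(3/4) ln(1 − 4p/3) = −0.75 ln(1 − 0.483616) = −0.75 ln(0.516384)
  = −0.75 × (-0.660905) = 0.495679 substitutions/site.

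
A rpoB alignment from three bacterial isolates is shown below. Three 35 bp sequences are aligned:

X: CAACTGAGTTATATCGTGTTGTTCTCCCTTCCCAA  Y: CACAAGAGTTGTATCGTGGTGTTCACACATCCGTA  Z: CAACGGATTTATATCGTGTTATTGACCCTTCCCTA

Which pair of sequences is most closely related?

X and Z

X–Y: 10/35 differ, p = 0.286, d = 0.360.
X–Z: 6/35 differ, p = 0.171, d = 0.195.
Y–Z: 11/35 differ, p = 0.314, d = 0.407.
The smallest distance is between X and Z.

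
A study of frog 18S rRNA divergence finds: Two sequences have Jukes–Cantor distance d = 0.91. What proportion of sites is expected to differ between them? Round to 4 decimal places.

p = (3/4)(1 − e^(−4d/3)) = 0.75 × (1 − e^(-1.213333)) = 0.75 × (1 − 0.297205) = 0.527096.

0.5271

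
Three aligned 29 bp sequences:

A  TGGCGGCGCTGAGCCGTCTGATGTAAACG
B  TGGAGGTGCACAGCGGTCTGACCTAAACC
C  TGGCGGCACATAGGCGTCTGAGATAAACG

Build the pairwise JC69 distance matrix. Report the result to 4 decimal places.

d(A,B) = 0.3439, d(A,C) = 0.2421, d(B,C) = 0.4006

A–B: 8/29 sites differ → p ≈ 0.275862, d = −0.75 ln(1 − 0.367816) = 0.343931 ≈ 0.3439.
A–C: 6/29 sites differ → p ≈ 0.206897, d = −0.75 ln(1 − 0.275863) = 0.242081 ≈ 0.2421.
B–C: 9/29 sites differ → p ≈ 0.310345, d = −0.75 ln(1 − 0.413793) = 0.400562 ≈ 0.4006.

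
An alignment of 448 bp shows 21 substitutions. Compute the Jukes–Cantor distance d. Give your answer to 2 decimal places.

p = 21/448 = 0.046875.
d = −(3/4) ln(1 − 4p/3) = −0.75 ln(1 − 0.0625) = −0.75 ln(0.9375)
  = −0.75 × (-0.064539) = 0.048404 substitutions/site.

0.05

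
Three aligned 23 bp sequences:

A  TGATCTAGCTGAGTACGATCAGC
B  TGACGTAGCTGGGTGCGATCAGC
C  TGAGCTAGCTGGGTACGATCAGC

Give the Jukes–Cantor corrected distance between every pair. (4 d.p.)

A–B: 4/23 sites differ → p ≈ 0.173913, d = −0.75 ln(1 − 0.231884) = 0.197861 ≈ 0.1979.
A–C: 2/23 sites differ → p ≈ 0.086957, d = −0.75 ln(1 − 0.115943) = 0.092425 ≈ 0.0924.
B–C: 3/23 sites differ → p ≈ 0.130435, d = −0.75 ln(1 − 0.173913) = 0.143291 ≈ 0.1433.

d(A,B) = 0.1979, d(A,C) = 0.0924, d(B,C) = 0.1433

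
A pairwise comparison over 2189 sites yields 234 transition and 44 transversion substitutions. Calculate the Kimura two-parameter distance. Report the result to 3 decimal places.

0.143

P = 234/2189 ≈ 0.106898 and Q = 44/2189 ≈ 0.020101.
Under the Kimura two-parameter model, d = −½ ln(1 − 2P − Q) − ¼ ln(1 − 2Q).
1 − 2P − Q = 0.766103, giving −½ ln(0.766103) = 0.133219.
1 − 2Q = 0.959798, giving −¼ ln(0.959798) = 0.010258.
d = 0.133219 + 0.010258 = 0.143477.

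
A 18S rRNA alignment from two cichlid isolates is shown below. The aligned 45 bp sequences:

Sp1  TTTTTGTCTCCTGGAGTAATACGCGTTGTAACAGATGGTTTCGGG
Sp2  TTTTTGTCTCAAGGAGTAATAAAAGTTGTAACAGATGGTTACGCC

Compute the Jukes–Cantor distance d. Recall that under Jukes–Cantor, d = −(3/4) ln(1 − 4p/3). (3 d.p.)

The sequences differ at 8 of 45 sites (11, 12, 22, 23, 24, 41, 44, 45), so p = 8/45 ≈ 0.177778.
d = −(3/4) ln(1 − 4p/3) = −0.75 ln(1 − 0.237037) = −0.75 ln(0.762963)
  = −0.75 × (-0.270546) = 0.202910 substitutions/site.

0.203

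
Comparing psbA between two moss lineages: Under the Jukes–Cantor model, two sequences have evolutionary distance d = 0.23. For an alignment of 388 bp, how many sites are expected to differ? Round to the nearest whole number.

Invert JC69: p = (3/4)(1 − e^(−4d/3)) = 0.75 × (1 − e^(-0.306667)) = 0.75 × (1 − 0.735896) = 0.198078.
Expected differing sites = pL ≈ 0.198078 × 388 = 76.854264 ≈ 77.

77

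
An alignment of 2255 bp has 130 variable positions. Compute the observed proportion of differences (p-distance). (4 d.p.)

p = 130/2255 = 0.057649… ≈ 0.0576 (to 4 d.p.).

0.0576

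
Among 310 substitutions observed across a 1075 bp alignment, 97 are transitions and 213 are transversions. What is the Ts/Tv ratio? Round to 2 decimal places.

0.46

R = 97/213 = 0.455399… ≈ 0.46 (to 2 d.p.).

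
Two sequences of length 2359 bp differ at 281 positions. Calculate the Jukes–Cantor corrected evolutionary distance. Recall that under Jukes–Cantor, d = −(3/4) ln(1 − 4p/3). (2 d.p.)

0.13

p = 281/2359 ≈ 0.119118.
d = −(3/4) ln(1 − 4p/3) = −0.75 ln(1 − 0.158824) = −0.75 ln(0.841176)
  = −0.75 × (-0.172954) = 0.129716 substitutions/site.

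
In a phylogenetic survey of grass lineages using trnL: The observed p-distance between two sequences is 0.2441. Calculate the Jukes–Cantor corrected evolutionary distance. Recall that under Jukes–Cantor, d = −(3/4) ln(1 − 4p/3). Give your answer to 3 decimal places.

d = −(3/4) ln(1 − 4p/3) = −0.75 ln(1 − 0.325467) = −0.75 ln(0.674533)
  = −0.75 × (-0.393735) = 0.295301 substitutions/site.

0.295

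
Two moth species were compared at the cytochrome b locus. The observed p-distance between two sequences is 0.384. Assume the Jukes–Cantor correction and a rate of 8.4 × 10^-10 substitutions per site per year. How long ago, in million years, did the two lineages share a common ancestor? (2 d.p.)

320.29

d = −(3/4) ln(1 − 4p/3) = −0.75 ln(1 − 0.512) = −0.75 ln(0.488)
  = −0.75 × (-0.717440) = 0.538080 substitutions/site.
Under a molecular clock d = 2μt, so t = d/(2μ) = 0.538080 / (2 × 8.4 × 10^-10) = 320.29 million years.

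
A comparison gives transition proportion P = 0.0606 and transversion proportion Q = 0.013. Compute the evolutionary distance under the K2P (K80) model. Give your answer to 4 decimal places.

0.0786

Under the Kimura two-parameter model, d = −½ ln(1 − 2P − Q) − ¼ ln(1 − 2Q).
1 − 2P − Q = 0.8658, giving −½ ln(0.8658) = 0.072051.
1 − 2Q = 0.974, giving −¼ ln(0.974) = 0.006586.
d = 0.072051 + 0.006586 = 0.078637.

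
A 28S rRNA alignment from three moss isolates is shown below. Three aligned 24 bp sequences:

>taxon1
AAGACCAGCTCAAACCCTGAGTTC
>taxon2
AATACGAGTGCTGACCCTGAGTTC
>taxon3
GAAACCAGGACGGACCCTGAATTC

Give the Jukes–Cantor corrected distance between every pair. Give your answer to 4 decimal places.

taxon1–taxon2: 6/24 sites differ → p = 0.25, d = −0.75 ln(1 − 0.333333) = 0.304098 ≈ 0.3041.
taxon1–taxon3: 7/24 sites differ → p ≈ 0.291667, d = −0.75 ln(1 − 0.388889) = 0.369358 ≈ 0.3694.
taxon2–taxon3: 7/24 sites differ → p ≈ 0.291667, d = −0.75 ln(1 − 0.388889) = 0.369358 ≈ 0.3694.

d(taxon1,taxon2) = 0.3041, d(taxon1,taxon3) = 0.3694, d(taxon2,taxon3) = 0.3694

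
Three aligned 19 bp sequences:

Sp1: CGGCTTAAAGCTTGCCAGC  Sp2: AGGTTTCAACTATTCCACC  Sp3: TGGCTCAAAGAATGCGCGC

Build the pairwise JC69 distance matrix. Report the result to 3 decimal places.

Sp1–Sp2: 8/19 sites differ → p ≈ 0.421053, d = −0.75 ln(1 − 0.561404) = 0.618132 ≈ 0.618.
Sp1–Sp3: 6/19 sites differ → p ≈ 0.315789, d = −0.75 ln(1 − 0.421052) = 0.409907 ≈ 0.410.
Sp2–Sp3: 10/19 sites differ → p ≈ 0.526316, d = −0.75 ln(1 − 0.701755) = 0.907380 ≈ 0.907.

d(Sp1,Sp2) = 0.618, d(Sp1,Sp3) = 0.410, d(Sp2,Sp3) = 0.907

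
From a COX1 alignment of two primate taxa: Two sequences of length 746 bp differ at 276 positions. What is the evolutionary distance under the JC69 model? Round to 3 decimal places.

p = 276/746 ≈ 0.369973.
d = −(3/4) ln(1 − 4p/3) = −0.75 ln(1 − 0.493297) = −0.75 ln(0.506703)
  = −0.75 × (-0.679830) = 0.509873 substitutions/site.

0.510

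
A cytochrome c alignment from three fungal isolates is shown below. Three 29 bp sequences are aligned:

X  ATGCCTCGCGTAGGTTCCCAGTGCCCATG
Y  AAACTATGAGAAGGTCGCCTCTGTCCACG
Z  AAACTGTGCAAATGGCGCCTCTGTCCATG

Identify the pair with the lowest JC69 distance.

X–Y: 13/29 differ, p = 0.448, d = 0.683.
X–Z: 14/29 differ, p = 0.483, d = 0.774.
Y–Z: 6/29 differ, p = 0.207, d = 0.242.
The smallest distance is between Y and Z.

Y and Z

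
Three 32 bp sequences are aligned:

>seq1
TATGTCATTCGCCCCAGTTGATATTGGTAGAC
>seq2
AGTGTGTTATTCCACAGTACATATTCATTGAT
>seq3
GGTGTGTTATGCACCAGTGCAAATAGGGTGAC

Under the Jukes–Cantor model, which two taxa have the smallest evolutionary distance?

seq2 and seq3

seq1–seq2: 14/32 differ, p = 0.438, d = 0.657.
seq1–seq3: 13/32 differ, p = 0.406, d = 0.585.
seq2–seq3: 11/32 differ, p = 0.344, d = 0.460.
The smallest distance is between seq2 and seq3.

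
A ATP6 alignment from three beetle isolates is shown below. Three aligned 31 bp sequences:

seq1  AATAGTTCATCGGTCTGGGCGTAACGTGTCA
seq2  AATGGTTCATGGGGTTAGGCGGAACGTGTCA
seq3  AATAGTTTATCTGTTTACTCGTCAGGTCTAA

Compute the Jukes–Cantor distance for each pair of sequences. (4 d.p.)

d(seq1,seq2) = 0.2239, d(seq1,seq3) = 0.4217, d(seq2,seq3) = 0.5445

seq1–seq2: 6/31 sites differ → p ≈ 0.193548, d = −0.75 ln(1 − 0.258064) = 0.223869 ≈ 0.2239.
seq1–seq3: 10/31 sites differ → p ≈ 0.322581, d = −0.75 ln(1 − 0.430108) = 0.421731 ≈ 0.4217.
seq2–seq3: 12/31 sites differ → p ≈ 0.387097, d = −0.75 ln(1 − 0.516129) = 0.544453 ≈ 0.5445.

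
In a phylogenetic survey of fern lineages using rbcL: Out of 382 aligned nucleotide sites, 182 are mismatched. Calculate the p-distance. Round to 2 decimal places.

p = 182/382 = 0.476439… ≈ 0.48 (to 2 d.p.).

0.48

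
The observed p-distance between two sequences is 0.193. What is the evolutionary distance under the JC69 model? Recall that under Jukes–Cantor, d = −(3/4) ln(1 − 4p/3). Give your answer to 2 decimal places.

0.22

d = −(3/4) ln(1 − 4p/3) = −0.75 ln(1 − 0.257333) = −0.75 ln(0.742667)
  = −0.75 × (-0.297508) = 0.223131 substitutions/site.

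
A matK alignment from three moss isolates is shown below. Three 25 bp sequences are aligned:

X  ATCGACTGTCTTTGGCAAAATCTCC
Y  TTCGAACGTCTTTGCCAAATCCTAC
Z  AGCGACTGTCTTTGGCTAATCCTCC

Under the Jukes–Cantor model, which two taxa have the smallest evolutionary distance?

X–Y: 7/25 differ, p = 0.280, d = 0.351.
X–Z: 4/25 differ, p = 0.160, d = 0.180.
Y–Z: 7/25 differ, p = 0.280, d = 0.351.
The smallest distance is between X and Z.

X and Z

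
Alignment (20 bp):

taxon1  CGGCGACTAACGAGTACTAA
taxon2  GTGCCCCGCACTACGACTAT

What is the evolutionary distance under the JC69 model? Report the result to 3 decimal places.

The sequences differ at 10 of 20 sites (1, 2, 5, 6, 8, 9, 12, 14, 15, 20), so p = 10/20 = 0.5.
d = −(3/4) ln(1 − 4p/3) = −0.75 ln(1 − 0.666667) = −0.75 ln(0.333333)
  = −0.75 × (-1.098613) = 0.823960 substitutions/site.

0.824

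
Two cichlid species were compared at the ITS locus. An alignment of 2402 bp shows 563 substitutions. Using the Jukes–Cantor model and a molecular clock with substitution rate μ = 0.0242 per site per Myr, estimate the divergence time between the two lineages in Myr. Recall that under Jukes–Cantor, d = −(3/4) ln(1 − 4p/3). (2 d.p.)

p = 563/2402 ≈ 0.234388.
d = −(3/4) ln(1 − 4p/3) = −0.75 ln(1 − 0.312517) = −0.75 ln(0.687483)
  = −0.75 × (-0.374718) = 0.281039 substitutions/site.
Under a molecular clock d = 2μt, so t = d/(2μ) = 0.281039 / (2 × 0.0242) = 5.81 Myr.

5.81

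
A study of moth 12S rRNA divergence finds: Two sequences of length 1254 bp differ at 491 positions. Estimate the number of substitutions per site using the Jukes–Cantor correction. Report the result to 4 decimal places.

p = 491/1254 ≈ 0.391547.
d = −(3/4) ln(1 − 4p/3) = −0.75 ln(1 − 0.522063) = −0.75 ln(0.477937)
  = −0.75 × (-0.738276) = 0.553707 substitutions/site.

0.5537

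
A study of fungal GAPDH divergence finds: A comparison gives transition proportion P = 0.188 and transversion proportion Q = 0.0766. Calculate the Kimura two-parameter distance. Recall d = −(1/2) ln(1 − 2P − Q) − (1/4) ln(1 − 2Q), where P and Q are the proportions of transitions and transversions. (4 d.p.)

Under the Kimura two-parameter model, d = −½ ln(1 − 2P − Q) − ¼ ln(1 − 2Q).
1 − 2P − Q = 0.5474, giving −½ ln(0.5474) = 0.301288.
1 − 2Q = 0.8468, giving −¼ ln(0.8468) = 0.041573.
d = 0.301288 + 0.041573 = 0.342861.

0.3429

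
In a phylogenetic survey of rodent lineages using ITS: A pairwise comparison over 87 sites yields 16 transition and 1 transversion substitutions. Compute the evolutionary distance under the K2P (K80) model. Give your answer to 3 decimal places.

0.244

P = 16/87 ≈ 0.183908 and Q = 1/87 ≈ 0.011494.
Under the Kimura two-parameter model, d = −½ ln(1 − 2P − Q) − ¼ ln(1 − 2Q).
1 − 2P − Q = 0.62069, giving −½ ln(0.62069) = 0.238462.
1 − 2Q = 0.977012, giving −¼ ln(0.977012) = 0.005814.
d = 0.238462 + 0.005814 = 0.244276.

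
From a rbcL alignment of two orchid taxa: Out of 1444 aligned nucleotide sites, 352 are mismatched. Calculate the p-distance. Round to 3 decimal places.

p = 352/1444 = 0.243767… ≈ 0.244 (to 3 d.p.).

0.244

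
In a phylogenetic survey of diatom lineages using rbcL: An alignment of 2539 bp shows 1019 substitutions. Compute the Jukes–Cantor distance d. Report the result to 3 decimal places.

p = 1019/2539 ≈ 0.401339.
d = −(3/4) ln(1 − 4p/3) = −0.75 ln(1 − 0.535119) = −0.75 ln(0.464881)
  = −0.75 × (-0.765974) = 0.574481 substitutions/site.

0.574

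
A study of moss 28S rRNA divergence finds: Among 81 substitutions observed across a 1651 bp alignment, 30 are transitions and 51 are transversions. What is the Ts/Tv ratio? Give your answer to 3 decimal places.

0.588

R = 30/51 = 0.588235… ≈ 0.588 (to 3 d.p.).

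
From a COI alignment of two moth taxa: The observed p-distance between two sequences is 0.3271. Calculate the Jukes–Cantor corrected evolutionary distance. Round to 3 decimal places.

d = −(3/4) ln(1 − 4p/3) = −0.75 ln(1 − 0.436133) = −0.75 ln(0.563867)
  = −0.75 × (-0.572937) = 0.429703 substitutions/site.

0.430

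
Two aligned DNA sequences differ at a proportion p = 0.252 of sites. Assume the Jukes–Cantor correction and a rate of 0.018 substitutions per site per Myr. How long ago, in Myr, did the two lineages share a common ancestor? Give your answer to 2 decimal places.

d = −(3/4) ln(1 − 4p/3) = −0.75 ln(1 − 0.336) = −0.75 ln(0.664)
  = −0.75 × (-0.409473) = 0.307105 substitutions/site.
Under a molecular clock d = 2μt, so t = d/(2μ) = 0.307105 / (2 × 0.018) = 8.53 Myr.

8.53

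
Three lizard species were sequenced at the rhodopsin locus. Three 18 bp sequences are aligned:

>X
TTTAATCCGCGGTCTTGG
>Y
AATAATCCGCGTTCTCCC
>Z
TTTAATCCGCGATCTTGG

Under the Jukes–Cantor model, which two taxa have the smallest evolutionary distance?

X–Y: 6/18 differ, p = 0.333, d = 0.441.
X–Z: 1/18 differ, p = 0.056, d = 0.058.
Y–Z: 6/18 differ, p = 0.333, d = 0.441.
The smallest distance is between X and Z.

X and Z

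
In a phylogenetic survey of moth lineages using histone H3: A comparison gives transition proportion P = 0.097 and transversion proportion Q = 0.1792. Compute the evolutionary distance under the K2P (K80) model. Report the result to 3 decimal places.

Under the Kimura two-parameter model, d = −½ ln(1 − 2P − Q) − ¼ ln(1 − 2Q).
1 − 2P − Q = 0.6268, giving −½ ln(0.6268) = 0.233564.
1 − 2Q = 0.6416, giving −¼ ln(0.6416) = 0.110948.
d = 0.233564 + 0.110948 = 0.344512.

0.345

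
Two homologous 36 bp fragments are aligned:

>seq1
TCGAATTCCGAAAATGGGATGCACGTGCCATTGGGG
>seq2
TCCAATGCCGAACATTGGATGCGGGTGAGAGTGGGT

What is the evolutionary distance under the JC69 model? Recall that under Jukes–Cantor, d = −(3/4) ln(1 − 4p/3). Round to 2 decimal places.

The sequences differ at 10 of 36 sites (3, 7, 13, 16, 23, 24, 28, 29, 31, 36), so p = 10/36 ≈ 0.277778.
d = −(3/4) ln(1 − 4p/3) = −0.75 ln(1 − 0.370371) = −0.75 ln(0.629629)
  = −0.75 × (-0.462625) = 0.346969 substitutions/site.

0.35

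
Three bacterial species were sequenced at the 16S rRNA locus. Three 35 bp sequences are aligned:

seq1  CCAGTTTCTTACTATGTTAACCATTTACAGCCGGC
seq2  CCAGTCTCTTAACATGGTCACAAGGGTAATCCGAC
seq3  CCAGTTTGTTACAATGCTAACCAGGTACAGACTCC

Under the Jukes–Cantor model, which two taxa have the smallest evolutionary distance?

seq1–seq2: 13/35 differ, p = 0.371, d = 0.513.
seq1–seq3: 8/35 differ, p = 0.229, d = 0.273.
seq2–seq3: 14/35 differ, p = 0.400, d = 0.572.
The smallest distance is between seq1 and seq3.

seq1 and seq3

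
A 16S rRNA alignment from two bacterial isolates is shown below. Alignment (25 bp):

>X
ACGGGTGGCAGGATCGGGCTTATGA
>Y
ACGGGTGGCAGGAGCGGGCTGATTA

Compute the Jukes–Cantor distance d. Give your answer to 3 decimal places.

The sequences differ at 3 of 25 sites (14, 21, 24), so p = 3/25 = 0.12.
d = −(3/4) ln(1 − 4p/3) = −0.75 ln(1 − 0.16) = −0.75 ln(0.84)
  = −0.75 × (-0.174353) = 0.130765 substitutions/site.

0.131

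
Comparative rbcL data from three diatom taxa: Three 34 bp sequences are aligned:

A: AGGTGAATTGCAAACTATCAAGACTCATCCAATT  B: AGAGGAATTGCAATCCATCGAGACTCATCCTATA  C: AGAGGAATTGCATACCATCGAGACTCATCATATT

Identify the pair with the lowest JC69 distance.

A–B: 7/34 differ, p = 0.206, d = 0.241.
A–C: 7/34 differ, p = 0.206, d = 0.241.
B–C: 4/34 differ, p = 0.118, d = 0.128.
The smallest distance is between B and C.

B and C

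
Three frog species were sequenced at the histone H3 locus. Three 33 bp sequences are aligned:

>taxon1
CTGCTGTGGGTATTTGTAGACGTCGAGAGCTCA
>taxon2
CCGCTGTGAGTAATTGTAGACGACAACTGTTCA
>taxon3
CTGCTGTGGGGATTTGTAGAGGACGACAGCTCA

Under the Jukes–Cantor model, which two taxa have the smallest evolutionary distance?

taxon1 and taxon3

taxon1–taxon2: 8/33 differ, p = 0.242, d = 0.293.
taxon1–taxon3: 4/33 differ, p = 0.121, d = 0.132.
taxon2–taxon3: 8/33 differ, p = 0.242, d = 0.293.
The smallest distance is between taxon1 and taxon3.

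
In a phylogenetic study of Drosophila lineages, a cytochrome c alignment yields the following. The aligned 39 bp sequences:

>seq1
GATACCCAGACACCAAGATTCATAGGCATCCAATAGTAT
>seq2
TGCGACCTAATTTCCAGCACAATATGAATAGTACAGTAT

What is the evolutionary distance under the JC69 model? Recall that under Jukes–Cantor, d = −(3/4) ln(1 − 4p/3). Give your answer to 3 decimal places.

0.949

The sequences differ at 21 of 39 sites, so p = 21/39 ≈ 0.538462.
d = −(3/4) ln(1 − 4p/3) = −0.75 ln(1 − 0.717949) = −0.75 ln(0.282051)
  = −0.75 × (-1.265667) = 0.949250 substitutions/site.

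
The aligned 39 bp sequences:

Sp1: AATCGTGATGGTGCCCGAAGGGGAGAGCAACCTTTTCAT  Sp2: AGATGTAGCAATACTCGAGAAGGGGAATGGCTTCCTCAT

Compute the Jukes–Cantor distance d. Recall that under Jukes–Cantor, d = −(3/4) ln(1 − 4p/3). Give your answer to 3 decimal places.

The sequences differ at 21 of 39 sites, so p = 21/39 ≈ 0.538462.
d = −(3/4) ln(1 − 4p/3) = −0.75 ln(1 − 0.717949) = −0.75 ln(0.282051)
  = −0.75 × (-1.265667) = 0.949250 substitutions/site.

0.949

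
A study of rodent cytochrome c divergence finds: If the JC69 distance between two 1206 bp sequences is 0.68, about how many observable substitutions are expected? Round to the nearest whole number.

Invert JC69: p = (3/4)(1 − e^(−4d/3)) = 0.75 × (1 − e^(-0.906667)) = 0.75 × (1 − 0.403868) = 0.447099.
Expected differing sites = pL ≈ 0.447099 × 1206 = 539.201394 ≈ 539.

539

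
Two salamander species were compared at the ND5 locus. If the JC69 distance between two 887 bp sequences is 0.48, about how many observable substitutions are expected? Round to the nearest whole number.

Invert JC69: p = (3/4)(1 − e^(−4d/3)) = 0.75 × (1 − e^(-0.64)) = 0.75 × (1 − 0.527292) = 0.354531.
Expected differing sites = pL ≈ 0.354531 × 887 = 314.468997 ≈ 314.

314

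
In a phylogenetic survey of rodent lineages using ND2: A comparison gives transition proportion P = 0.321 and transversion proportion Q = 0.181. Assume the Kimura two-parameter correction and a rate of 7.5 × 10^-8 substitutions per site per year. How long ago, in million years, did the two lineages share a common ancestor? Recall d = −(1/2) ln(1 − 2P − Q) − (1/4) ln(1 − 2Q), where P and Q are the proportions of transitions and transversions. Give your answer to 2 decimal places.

Under the Kimura two-parameter model, d = −½ ln(1 − 2P − Q) − ¼ ln(1 − 2Q).
1 − 2P − Q = 0.177, giving −½ ln(0.177) = 0.865803.
1 − 2Q = 0.638, giving −¼ ln(0.638) = 0.112354.
d = 0.865803 + 0.112354 = 0.978157.
Under a molecular clock d = 2μt, so t = d/(2μ) = 0.978157 / (2 × 7.5 × 10^-8) = 6.52 million years.

6.52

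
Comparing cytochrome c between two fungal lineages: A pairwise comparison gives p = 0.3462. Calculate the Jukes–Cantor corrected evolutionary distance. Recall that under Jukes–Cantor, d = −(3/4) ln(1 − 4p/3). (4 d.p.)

d = −(3/4) ln(1 − 4p/3) = −0.75 ln(1 − 0.4616) = −0.75 ln(0.5384)
  = −0.75 × (-0.619154) = 0.464366 substitutions/site.

0.4644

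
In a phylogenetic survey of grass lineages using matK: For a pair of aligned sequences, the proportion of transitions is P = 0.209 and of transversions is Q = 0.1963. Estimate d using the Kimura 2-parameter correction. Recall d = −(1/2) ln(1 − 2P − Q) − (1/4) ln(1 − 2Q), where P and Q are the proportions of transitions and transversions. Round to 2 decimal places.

0.60

Under the Kimura two-parameter model, d = −½ ln(1 − 2P − Q) − ¼ ln(1 − 2Q).
1 − 2P − Q = 0.3857, giving −½ ln(0.3857) = 0.476348.
1 − 2Q = 0.6074, giving −¼ ln(0.6074) = 0.124642.
d = 0.476348 + 0.124642 = 0.600990.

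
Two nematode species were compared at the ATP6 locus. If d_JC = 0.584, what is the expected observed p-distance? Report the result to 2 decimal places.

0.41

p = (3/4)(1 − e^(−4d/3)) = 0.75 × (1 − e^(-0.778667)) = 0.75 × (1 − 0.459017) = 0.405737.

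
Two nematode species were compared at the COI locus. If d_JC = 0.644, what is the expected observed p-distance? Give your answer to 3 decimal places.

0.432

p = (3/4)(1 − e^(−4d/3)) = 0.75 × (1 − e^(-0.858667)) = 0.75 × (1 − 0.423727) = 0.432205.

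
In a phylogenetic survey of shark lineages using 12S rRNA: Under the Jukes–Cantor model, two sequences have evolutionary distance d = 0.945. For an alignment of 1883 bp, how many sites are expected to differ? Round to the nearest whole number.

1012

Invert JC69: p = (3/4)(1 − e^(−4d/3)) = 0.75 × (1 − e^(-1.26)) = 0.75 × (1 − 0.283654) = 0.537260.
Expected differing sites = pL ≈ 0.537260 × 1883 = 1011.66058 ≈ 1012.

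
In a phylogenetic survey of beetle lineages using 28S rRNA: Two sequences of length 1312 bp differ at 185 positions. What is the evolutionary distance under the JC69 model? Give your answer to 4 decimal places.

p = 185/1312 ≈ 0.141006.
d = −(3/4) ln(1 − 4p/3) = −0.75 ln(1 − 0.188008) = −0.75 ln(0.811992)
  = −0.75 × (-0.208265) = 0.156199 substitutions/site.

0.1562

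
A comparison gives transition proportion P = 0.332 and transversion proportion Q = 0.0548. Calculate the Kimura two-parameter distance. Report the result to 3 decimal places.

0.663

Under the Kimura two-parameter model, d = −½ ln(1 − 2P − Q) − ¼ ln(1 − 2Q).
1 − 2P − Q = 0.2812, giving −½ ln(0.2812) = 0.634345.
1 − 2Q = 0.8904, giving −¼ ln(0.8904) = 0.029021.
d = 0.634345 + 0.029021 = 0.663366.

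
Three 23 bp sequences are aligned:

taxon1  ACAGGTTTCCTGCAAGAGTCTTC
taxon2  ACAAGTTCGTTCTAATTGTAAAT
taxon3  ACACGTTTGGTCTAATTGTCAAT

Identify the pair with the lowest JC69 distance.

taxon1–taxon2: 12/23 differ, p = 0.522, d = 0.892.
taxon1–taxon3: 10/23 differ, p = 0.435, d = 0.650.
taxon2–taxon3: 4/23 differ, p = 0.174, d = 0.198.
The smallest distance is between taxon2 and taxon3.

taxon2 and taxon3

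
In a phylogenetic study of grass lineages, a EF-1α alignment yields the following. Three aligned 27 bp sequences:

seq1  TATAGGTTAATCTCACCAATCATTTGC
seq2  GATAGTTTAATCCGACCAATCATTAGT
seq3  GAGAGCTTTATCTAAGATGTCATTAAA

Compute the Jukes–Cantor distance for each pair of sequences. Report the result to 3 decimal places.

seq1–seq2: 6/27 sites differ → p ≈ 0.222222, d = −0.75 ln(1 − 0.296296) = 0.263548 ≈ 0.264.
seq1–seq3: 12/27 sites differ → p ≈ 0.444444, d = −0.75 ln(1 − 0.592592) = 0.673455 ≈ 0.673.
seq2–seq3: 11/27 sites differ → p ≈ 0.407407, d = −0.75 ln(1 − 0.543209) = 0.587647 ≈ 0.588.

d(seq1,seq2) = 0.264, d(seq1,seq3) = 0.673, d(seq2,seq3) = 0.588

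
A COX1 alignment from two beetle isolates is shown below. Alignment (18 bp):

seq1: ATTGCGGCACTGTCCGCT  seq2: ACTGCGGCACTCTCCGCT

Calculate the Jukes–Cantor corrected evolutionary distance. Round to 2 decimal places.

0.12

The sequences differ at 2 of 18 sites (2, 12), so p = 2/18 ≈ 0.111111.
d = −(3/4) ln(1 − 4p/3) = −0.75 ln(1 − 0.148148) = −0.75 ln(0.851852)
  = −0.75 × (-0.160342) = 0.120257 substitutions/site.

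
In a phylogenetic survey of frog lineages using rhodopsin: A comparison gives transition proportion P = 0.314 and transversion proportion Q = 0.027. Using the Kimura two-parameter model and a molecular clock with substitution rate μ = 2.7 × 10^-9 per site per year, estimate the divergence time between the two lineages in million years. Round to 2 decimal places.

101.11

Under the Kimura two-parameter model, d = −½ ln(1 − 2P − Q) − ¼ ln(1 − 2Q).
1 − 2P − Q = 0.345, giving −½ ln(0.345) = 0.532105.
1 − 2Q = 0.946, giving −¼ ln(0.946) = 0.013878.
d = 0.532105 + 0.013878 = 0.545983.
Under a molecular clock d = 2μt, so t = d/(2μ) = 0.545983 / (2 × 2.7 × 10^-9) = 101.11 million years.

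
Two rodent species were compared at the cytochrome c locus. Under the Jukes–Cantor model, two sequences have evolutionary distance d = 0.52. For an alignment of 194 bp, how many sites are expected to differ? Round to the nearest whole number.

Invert JC69: p = (3/4)(1 − e^(−4d/3)) = 0.75 × (1 − e^(-0.693333)) = 0.75 × (1 − 0.499907) = 0.375070.
Expected differing sites = pL ≈ 0.375070 × 194 = 72.76358 ≈ 73.

73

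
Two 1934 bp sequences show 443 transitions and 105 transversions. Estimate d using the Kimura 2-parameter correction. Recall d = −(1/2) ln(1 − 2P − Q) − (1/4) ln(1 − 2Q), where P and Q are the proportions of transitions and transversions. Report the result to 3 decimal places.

0.388

P = 443/1934 ≈ 0.229059 and Q = 105/1934 ≈ 0.054292.
Under the Kimura two-parameter model, d = −½ ln(1 − 2P − Q) − ¼ ln(1 − 2Q).
1 − 2P − Q = 0.48759, giving −½ ln(0.48759) = 0.359140.
1 − 2Q = 0.891416, giving −¼ ln(0.891416) = 0.028736.
d = 0.359140 + 0.028736 = 0.387876.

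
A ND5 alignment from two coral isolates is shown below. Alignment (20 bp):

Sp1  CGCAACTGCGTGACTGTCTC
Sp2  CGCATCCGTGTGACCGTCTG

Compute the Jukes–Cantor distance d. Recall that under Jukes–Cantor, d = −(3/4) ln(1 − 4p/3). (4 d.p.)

The sequences differ at 5 of 20 sites (5, 7, 9, 15, 20), so p = 5/20 = 0.25.
d = −(3/4) ln(1 − 4p/3) = −0.75 ln(1 − 0.333333) = −0.75 ln(0.666667)
  = −0.75 × (-0.405465) = 0.304099 substitutions/site.

0.3041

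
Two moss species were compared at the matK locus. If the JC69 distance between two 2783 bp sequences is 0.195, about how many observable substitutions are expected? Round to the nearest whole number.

478

Invert JC69: p = (3/4)(1 − e^(−4d/3)) = 0.75 × (1 − e^(-0.26)) = 0.75 × (1 − 0.771052) = 0.171711.
Expected differing sites = pL ≈ 0.171711 × 2783 = 477.871713 ≈ 478.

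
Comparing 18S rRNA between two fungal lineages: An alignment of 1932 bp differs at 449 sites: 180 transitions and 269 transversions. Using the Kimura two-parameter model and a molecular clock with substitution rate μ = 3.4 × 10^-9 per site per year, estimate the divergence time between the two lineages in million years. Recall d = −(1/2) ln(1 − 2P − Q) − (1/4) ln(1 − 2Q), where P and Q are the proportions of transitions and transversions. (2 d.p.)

40.96

P = 180/1932 ≈ 0.093168 and Q = 269/1932 ≈ 0.139234.
Under the Kimura two-parameter model, d = −½ ln(1 − 2P − Q) − ¼ ln(1 − 2Q).
1 − 2P − Q = 0.67443, giving −½ ln(0.67443) = 0.196944.
1 − 2Q = 0.721532, giving −¼ ln(0.721532) = 0.081595.
d = 0.196944 + 0.081595 = 0.278539.
Under a molecular clock d = 2μt, so t = d/(2μ) = 0.278539 / (2 × 3.4 × 10^-9) = 40.96 million years.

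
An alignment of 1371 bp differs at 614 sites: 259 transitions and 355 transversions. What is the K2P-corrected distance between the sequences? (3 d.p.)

P = 259/1371 ≈ 0.188913 and Q = 355/1371 ≈ 0.258935.
Under the Kimura two-parameter model, d = −½ ln(1 − 2P − Q) − ¼ ln(1 − 2Q).
1 − 2P − Q = 0.363239, giving −½ ln(0.363239) = 0.506347.
1 − 2Q = 0.48213, giving −¼ ln(0.48213) = 0.182385.
d = 0.506347 + 0.182385 = 0.688732.

0.689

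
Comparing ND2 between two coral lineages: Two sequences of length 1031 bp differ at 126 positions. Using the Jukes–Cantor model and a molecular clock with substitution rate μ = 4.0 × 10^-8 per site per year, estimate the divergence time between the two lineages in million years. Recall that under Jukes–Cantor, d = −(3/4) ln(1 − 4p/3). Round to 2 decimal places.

p = 126/1031 ≈ 0.122211.
d = −(3/4) ln(1 − 4p/3) = −0.75 ln(1 − 0.162948) = −0.75 ln(0.837052)
  = −0.75 × (-0.177869) = 0.133402 substitutions/site.
Under a molecular clock d = 2μt, so t = d/(2μ) = 0.133402 / (2 × 4.0 × 10^-8) = 1.67 million years.

1.67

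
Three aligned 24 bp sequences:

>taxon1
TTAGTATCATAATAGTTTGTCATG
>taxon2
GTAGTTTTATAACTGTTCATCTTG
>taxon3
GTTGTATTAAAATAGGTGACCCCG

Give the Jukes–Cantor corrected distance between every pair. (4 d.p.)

d(taxon1,taxon2) = 0.4408, d(taxon1,taxon3) = 0.6082, d(taxon2,taxon3) = 0.6082

taxon1–taxon2: 8/24 sites differ → p ≈ 0.333333, d = −0.75 ln(1 − 0.444444) = 0.440839 ≈ 0.4408.
taxon1–taxon3: 10/24 sites differ → p ≈ 0.416667, d = −0.75 ln(1 − 0.555556) = 0.608198 ≈ 0.6082.
taxon2–taxon3: 10/24 sites differ → p ≈ 0.416667, d = −0.75 ln(1 − 0.555556) = 0.608198 ≈ 0.6082.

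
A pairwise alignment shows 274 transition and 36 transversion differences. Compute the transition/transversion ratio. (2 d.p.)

7.61

R = 274/36 = 7.611111… ≈ 7.61 (to 2 d.p.).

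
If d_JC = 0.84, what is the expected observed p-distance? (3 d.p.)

0.505

p = (3/4)(1 − e^(−4d/3)) = 0.75 × (1 − e^(-1.12)) = 0.75 × (1 − 0.326280) = 0.505290.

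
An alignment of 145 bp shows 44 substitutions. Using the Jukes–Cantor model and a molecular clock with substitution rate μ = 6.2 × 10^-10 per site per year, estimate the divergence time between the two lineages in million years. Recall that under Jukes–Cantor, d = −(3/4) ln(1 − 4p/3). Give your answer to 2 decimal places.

313.62

p = 44/145 ≈ 0.303448.
d = −(3/4) ln(1 − 4p/3) = −0.75 ln(1 − 0.404597) = −0.75 ln(0.595403)
  = −0.75 × (-0.518517) = 0.388888 substitutions/site.
Under a molecular clock d = 2μt, so t = d/(2μ) = 0.388888 / (2 × 6.2 × 10^-10) = 313.62 million years.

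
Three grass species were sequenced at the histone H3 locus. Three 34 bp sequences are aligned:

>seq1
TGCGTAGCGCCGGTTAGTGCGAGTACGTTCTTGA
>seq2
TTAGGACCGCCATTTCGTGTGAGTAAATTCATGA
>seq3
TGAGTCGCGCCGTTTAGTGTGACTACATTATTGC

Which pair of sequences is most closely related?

seq1–seq2: 11/34 differ, p = 0.324, d = 0.423.
seq1–seq3: 8/34 differ, p = 0.235, d = 0.282.
seq2–seq3: 11/34 differ, p = 0.324, d = 0.423.
The smallest distance is between seq1 and seq3.

seq1 and seq3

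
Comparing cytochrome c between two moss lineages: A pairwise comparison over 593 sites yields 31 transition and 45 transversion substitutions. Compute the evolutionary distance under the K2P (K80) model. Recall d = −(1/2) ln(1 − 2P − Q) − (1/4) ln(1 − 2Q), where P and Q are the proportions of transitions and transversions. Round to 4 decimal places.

P = 31/593 ≈ 0.052277 and Q = 45/593 ≈ 0.075885.
Under the Kimura two-parameter model, d = −½ ln(1 − 2P − Q) − ¼ ln(1 − 2Q).
1 − 2P − Q = 0.819561, giving −½ ln(0.819561) = 0.099493.
1 − 2Q = 0.84823, giving −¼ ln(0.84823) = 0.041151.
d = 0.099493 + 0.041151 = 0.140644.

0.1406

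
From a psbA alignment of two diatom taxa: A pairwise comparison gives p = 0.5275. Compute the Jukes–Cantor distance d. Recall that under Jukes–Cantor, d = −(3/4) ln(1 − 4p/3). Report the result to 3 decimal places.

0.911

d = −(3/4) ln(1 − 4p/3) = −0.75 ln(1 − 0.703333) = −0.75 ln(0.296667)
  = −0.75 × (-1.215145) = 0.911359 substitutions/site.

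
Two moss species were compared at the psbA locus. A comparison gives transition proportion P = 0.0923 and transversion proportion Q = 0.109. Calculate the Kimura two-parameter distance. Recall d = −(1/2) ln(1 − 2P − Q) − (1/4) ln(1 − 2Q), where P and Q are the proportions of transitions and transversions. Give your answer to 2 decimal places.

Under the Kimura two-parameter model, d = −½ ln(1 − 2P − Q) − ¼ ln(1 − 2Q).
1 − 2P − Q = 0.7064, giving −½ ln(0.7064) = 0.173787.
1 − 2Q = 0.782, giving −¼ ln(0.782) = 0.061475.
d = 0.173787 + 0.061475 = 0.235262.

0.24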